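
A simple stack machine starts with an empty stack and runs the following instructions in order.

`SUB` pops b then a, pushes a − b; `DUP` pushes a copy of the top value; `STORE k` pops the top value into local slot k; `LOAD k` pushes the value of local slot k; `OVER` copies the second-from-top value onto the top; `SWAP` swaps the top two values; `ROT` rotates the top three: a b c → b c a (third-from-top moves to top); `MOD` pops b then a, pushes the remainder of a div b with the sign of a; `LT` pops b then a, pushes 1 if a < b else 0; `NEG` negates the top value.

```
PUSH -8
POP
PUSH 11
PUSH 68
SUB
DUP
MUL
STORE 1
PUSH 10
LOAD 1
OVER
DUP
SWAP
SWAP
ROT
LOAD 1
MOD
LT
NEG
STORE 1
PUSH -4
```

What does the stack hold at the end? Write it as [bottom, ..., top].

PUSH -8 → -8
POP     → (empty)
PUSH 11 → 11
PUSH 68 → 11 68
SUB     → -57
DUP     → -57 -57
MUL     → 3249
STORE 1 → (empty)
PUSH 10 → 10
LOAD 1  → 10 3249
OVER    → 10 3249 10
DUP     → 10 3249 10 10
SWAP    → 10 3249 10 10
SWAP    → 10 3249 10 10
ROT     → 10 10 10 3249
LOAD 1  → 10 10 10 3249 3249
MOD     → 10 10 10 0
LT      → 10 10 0
NEG     → 10 10 0
STORE 1 → 10 10
PUSH -4 → 10 10 -4

[10, 10, -4]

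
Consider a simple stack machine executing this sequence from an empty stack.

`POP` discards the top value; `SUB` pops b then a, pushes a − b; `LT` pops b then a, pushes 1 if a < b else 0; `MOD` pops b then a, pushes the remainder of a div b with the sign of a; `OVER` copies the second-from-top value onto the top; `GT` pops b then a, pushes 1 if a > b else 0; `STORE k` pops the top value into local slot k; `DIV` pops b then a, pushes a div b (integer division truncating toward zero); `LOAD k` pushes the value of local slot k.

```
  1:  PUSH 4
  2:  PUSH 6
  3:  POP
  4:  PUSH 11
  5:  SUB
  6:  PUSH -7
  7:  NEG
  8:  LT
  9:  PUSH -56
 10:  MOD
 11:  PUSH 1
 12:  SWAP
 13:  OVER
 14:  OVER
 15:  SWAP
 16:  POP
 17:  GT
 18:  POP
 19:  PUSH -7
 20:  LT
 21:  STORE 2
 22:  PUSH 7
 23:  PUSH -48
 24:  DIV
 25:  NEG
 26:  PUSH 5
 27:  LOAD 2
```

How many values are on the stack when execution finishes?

PUSH 4   → [4]
PUSH 6   → [4, 6]
POP      → [4]
PUSH 11  → [4, 11]
SUB      → [-7]
PUSH -7  → [-7, -7]
NEG      → [-7, 7]
LT       → [1]
PUSH -56 → [1, -56]
MOD      → [1]
PUSH 1   → [1, 1]
SWAP     → [1, 1]
OVER     → [1, 1, 1]
OVER     → [1, 1, 1, 1]
SWAP     → [1, 1, 1, 1]
POP      → [1, 1, 1]
GT       → [1, 0]
POP      → [1]
PUSH -7  → [1, -7]
LT       → [0]
STORE 2  → []
PUSH 7   → [7]
PUSH -48 → [7, -48]
DIV      → [0]
NEG      → [0]
PUSH 5   → [0, 5]
LOAD 2   → [0, 5, 0]

3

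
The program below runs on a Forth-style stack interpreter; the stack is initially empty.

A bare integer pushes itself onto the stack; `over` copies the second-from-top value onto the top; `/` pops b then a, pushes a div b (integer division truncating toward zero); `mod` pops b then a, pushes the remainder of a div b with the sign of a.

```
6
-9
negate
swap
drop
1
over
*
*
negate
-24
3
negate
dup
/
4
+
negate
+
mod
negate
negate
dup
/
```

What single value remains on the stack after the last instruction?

6      : 6
-9     : 6 -9
negate : 6 9
swap   : 9 6
drop   : 9
1      : 9 1
over   : 9 1 9
*      : 9 9
*      : 81
negate : -81
-24    : -81 -24
3      : -81 -24 3
negate : -81 -24 -3
dup    : -81 -24 -3 -3
/      : -81 -24 1
4      : -81 -24 1 4
+      : -81 -24 5
negate : -81 -24 -5
+      : -81 -29
mod    : -23
negate : 23
negate : -23
dup    : -23 -23
/      : 1

1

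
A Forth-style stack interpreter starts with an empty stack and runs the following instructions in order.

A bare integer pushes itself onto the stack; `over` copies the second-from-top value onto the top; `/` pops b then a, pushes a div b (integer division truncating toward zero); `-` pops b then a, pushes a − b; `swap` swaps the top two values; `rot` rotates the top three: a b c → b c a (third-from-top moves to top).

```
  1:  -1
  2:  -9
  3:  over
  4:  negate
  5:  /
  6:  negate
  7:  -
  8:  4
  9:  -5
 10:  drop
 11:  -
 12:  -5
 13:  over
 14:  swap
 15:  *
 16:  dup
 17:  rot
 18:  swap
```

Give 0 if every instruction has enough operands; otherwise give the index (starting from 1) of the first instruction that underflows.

-1     → [-1]
-9     → [-1, -9]
over   → [-1, -9, -1]
negate → [-1, -9, 1]
/      → [-1, -9]
negate → [-1, 9]
-      → [-10]
4      → [-10, 4]
-5     → [-10, 4, -5]
drop   → [-10, 4]
-      → [-14]
-5     → [-14, -5]
over   → [-14, -5, -14]
swap   → [-14, -14, -5]
*      → [-14, 70]
dup    → [-14, 70, 70]
rot    → [70, 70, -14]
swap   → [70, -14, 70]

0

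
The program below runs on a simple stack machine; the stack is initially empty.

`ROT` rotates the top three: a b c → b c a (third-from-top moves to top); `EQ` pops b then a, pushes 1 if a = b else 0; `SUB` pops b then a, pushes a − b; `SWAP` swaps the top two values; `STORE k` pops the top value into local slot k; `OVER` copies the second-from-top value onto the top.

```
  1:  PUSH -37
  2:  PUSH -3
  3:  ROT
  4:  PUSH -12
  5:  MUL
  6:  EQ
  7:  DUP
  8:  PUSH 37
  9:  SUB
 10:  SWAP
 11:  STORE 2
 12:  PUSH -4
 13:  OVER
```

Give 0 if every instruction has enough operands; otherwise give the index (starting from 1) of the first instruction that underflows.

PUSH -37 → -37
PUSH -3  → -37 -3
ROT  — needs 3 operands, stack has 2 → underflow

3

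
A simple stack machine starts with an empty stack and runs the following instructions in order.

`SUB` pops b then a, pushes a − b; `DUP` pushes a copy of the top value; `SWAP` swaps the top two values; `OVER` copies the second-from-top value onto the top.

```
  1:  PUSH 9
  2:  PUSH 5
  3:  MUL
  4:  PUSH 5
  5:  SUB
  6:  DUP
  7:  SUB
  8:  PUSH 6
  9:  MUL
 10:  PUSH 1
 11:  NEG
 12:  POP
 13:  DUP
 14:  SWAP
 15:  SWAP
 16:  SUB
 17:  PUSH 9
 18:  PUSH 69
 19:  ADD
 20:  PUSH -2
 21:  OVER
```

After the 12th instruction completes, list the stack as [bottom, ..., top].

[0]

PUSH 9  [9]
PUSH 5  [9, 5]
MUL     [45]
PUSH 5  [45, 5]
SUB     [40]
DUP     [40, 40]
SUB     [0]
PUSH 6  [0, 6]
MUL     [0]
PUSH 1  [0, 1]
NEG     [0, -1]
POP     [0]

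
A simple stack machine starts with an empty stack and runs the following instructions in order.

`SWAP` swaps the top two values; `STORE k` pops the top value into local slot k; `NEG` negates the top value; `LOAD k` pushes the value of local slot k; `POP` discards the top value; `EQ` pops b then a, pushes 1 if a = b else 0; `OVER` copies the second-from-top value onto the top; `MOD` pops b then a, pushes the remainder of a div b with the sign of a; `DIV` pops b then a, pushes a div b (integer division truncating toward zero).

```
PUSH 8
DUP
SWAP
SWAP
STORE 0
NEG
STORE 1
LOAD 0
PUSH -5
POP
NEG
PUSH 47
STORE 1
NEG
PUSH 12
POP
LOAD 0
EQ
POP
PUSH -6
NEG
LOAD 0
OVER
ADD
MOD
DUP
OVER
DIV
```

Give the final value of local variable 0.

PUSH 8   8
DUP      8 8
SWAP     8 8
SWAP     8 8
STORE 0  8
NEG      -8
STORE 1  (empty)
LOAD 0   8
PUSH -5  8 -5
POP      8
NEG      -8
PUSH 47  -8 47
STORE 1  -8
NEG      8
PUSH 12  8 12
POP      8
LOAD 0   8 8
EQ       1
POP      (empty)
PUSH -6  -6
NEG      6
LOAD 0   6 8
OVER     6 8 6
ADD      6 14
MOD      6
DUP      6 6
OVER     6 6 6
DIV      6 1

8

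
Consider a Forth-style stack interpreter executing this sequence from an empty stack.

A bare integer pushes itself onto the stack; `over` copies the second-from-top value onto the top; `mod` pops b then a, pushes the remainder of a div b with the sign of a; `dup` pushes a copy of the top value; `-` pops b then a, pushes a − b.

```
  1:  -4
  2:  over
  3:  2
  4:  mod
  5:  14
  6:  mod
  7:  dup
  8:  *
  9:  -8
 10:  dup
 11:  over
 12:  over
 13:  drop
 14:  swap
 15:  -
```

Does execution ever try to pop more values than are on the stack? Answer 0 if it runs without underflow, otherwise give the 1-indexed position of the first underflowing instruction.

2

-4  -4
over  — needs 2 operands, stack has 1 → underflow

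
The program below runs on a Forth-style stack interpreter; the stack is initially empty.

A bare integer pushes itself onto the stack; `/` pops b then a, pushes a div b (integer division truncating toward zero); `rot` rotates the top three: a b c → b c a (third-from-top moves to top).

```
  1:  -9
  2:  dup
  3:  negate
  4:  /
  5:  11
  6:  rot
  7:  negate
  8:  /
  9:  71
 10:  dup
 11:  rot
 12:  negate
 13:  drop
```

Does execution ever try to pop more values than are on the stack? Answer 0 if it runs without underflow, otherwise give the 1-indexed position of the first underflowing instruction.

6

-9      [-9]
dup     [-9, -9]
negate  [-9, 9]
/       [-1]
11      [-1, 11]
rot  — needs 3 operands, stack has 2 → underflow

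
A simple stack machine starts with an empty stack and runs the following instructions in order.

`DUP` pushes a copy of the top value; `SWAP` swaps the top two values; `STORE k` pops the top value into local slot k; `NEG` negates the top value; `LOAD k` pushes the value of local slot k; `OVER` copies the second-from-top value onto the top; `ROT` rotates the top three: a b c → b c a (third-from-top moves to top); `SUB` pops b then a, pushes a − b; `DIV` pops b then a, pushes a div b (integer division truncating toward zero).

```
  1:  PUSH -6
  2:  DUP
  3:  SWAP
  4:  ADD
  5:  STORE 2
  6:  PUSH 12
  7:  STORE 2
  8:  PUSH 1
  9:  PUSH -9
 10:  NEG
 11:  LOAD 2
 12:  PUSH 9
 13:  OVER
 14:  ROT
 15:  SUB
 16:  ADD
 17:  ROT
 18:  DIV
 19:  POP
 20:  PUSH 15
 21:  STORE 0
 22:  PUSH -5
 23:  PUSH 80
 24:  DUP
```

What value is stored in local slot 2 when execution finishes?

12

PUSH -6  -6
DUP      -6 -6
SWAP     -6 -6
ADD      -12
STORE 2  (empty)
PUSH 12  12
STORE 2  (empty)
PUSH 1   1
PUSH -9  1 -9
NEG      1 9
LOAD 2   1 9 12
PUSH 9   1 9 12 9
OVER     1 9 12 9 12
ROT      1 9 9 12 12
SUB      1 9 9 0
ADD      1 9 9
ROT      9 9 1
DIV      9 9
POP      9
PUSH 15  9 15
STORE 0  9
PUSH -5  9 -5
PUSH 80  9 -5 80
DUP      9 -5 80 80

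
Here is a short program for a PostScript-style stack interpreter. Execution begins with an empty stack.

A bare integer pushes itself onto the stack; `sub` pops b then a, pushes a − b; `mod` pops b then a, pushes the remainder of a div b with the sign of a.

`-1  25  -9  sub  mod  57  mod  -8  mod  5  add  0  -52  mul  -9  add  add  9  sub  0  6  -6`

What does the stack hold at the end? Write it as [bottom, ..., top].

[-14, 0, 6, -6]

-1  → [-1]
25  → [-1, 25]
-9  → [-1, 25, -9]
sub → [-1, 34]
mod → [-1]
57  → [-1, 57]
mod → [-1]
-8  → [-1, -8]
mod → [-1]
5   → [-1, 5]
add → [4]
0   → [4, 0]
-52 → [4, 0, -52]
mul → [4, 0]
-9  → [4, 0, -9]
add → [4, -9]
add → [-5]
9   → [-5, 9]
sub → [-14]
0   → [-14, 0]
6   → [-14, 0, 6]
-6  → [-14, 0, 6, -6]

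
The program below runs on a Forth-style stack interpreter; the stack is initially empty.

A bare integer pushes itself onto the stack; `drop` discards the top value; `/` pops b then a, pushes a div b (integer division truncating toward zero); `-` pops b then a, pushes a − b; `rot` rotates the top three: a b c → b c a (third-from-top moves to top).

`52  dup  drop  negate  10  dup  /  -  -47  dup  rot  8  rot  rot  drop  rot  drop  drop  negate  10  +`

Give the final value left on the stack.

2

52     → 52
dup    → 52 52
drop   → 52
negate → -52
10     → -52 10
dup    → -52 10 10
/      → -52 1
-      → -53
-47    → -53 -47
dup    → -53 -47 -47
rot    → -47 -47 -53
8      → -47 -47 -53 8
rot    → -47 -53 8 -47
rot    → -47 8 -47 -53
drop   → -47 8 -47
rot    → 8 -47 -47
drop   → 8 -47
drop   → 8
negate → -8
10     → -8 10
+      → 2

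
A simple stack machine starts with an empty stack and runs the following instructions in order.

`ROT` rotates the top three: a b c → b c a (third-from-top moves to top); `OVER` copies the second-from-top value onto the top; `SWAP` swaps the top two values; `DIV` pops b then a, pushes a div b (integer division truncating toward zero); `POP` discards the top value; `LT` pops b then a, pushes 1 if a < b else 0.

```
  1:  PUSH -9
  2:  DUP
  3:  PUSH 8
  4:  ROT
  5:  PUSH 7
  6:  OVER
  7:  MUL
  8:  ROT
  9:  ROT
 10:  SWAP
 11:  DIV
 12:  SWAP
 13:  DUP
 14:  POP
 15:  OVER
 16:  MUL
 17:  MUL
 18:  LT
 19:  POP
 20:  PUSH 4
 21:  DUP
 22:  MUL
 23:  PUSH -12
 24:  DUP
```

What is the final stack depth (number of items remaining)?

PUSH -9   [-9]
DUP       [-9, -9]
PUSH 8    [-9, -9, 8]
ROT       [-9, 8, -9]
PUSH 7    [-9, 8, -9, 7]
OVER      [-9, 8, -9, 7, -9]
MUL       [-9, 8, -9, -63]
ROT       [-9, -9, -63, 8]
ROT       [-9, -63, 8, -9]
SWAP      [-9, -63, -9, 8]
DIV       [-9, -63, -1]
SWAP      [-9, -1, -63]
DUP       [-9, -1, -63, -63]
POP       [-9, -1, -63]
OVER      [-9, -1, -63, -1]
MUL       [-9, -1, 63]
MUL       [-9, -63]
LT        [0]
POP       []
PUSH 4    [4]
DUP       [4, 4]
MUL       [16]
PUSH -12  [16, -12]
DUP       [16, -12, -12]

3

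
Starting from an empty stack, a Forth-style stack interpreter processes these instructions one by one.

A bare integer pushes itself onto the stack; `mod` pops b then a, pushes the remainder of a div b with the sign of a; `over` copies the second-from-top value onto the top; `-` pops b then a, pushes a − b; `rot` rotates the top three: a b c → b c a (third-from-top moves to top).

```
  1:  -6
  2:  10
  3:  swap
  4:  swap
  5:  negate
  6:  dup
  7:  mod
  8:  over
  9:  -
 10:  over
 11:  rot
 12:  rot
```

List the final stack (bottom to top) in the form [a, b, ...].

[-6, -6, 6]

-6     → [-6]
10     → [-6, 10]
swap   → [10, -6]
swap   → [-6, 10]
negate → [-6, -10]
dup    → [-6, -10, -10]
mod    → [-6, 0]
over   → [-6, 0, -6]
-      → [-6, 6]
over   → [-6, 6, -6]
rot    → [6, -6, -6]
rot    → [-6, -6, 6]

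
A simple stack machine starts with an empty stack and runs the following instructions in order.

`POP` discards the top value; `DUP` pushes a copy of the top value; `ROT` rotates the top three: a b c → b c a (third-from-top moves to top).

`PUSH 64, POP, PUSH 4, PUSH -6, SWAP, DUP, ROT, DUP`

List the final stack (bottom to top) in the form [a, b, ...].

PUSH 64 -> 64
POP     -> (empty)
PUSH 4  -> 4
PUSH -6 -> 4 -6
SWAP    -> -6 4
DUP     -> -6 4 4
ROT     -> 4 4 -6
DUP     -> 4 4 -6 -6

[4, 4, -6, -6]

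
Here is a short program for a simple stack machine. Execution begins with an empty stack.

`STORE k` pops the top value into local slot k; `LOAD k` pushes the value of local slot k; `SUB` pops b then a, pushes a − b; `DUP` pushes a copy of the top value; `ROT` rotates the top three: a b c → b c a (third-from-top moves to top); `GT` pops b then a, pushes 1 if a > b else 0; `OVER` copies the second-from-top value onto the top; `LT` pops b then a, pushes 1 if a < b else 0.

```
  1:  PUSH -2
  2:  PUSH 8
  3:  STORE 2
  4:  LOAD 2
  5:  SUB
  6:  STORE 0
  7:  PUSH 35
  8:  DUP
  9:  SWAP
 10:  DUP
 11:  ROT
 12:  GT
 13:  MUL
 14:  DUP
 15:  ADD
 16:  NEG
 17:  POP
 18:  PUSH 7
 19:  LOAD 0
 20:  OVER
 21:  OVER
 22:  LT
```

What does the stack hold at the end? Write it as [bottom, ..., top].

PUSH -2 → -2
PUSH 8  → -2 8
STORE 2 → -2
LOAD 2  → -2 8
SUB     → -10
STORE 0 → (empty)
PUSH 35 → 35
DUP     → 35 35
SWAP    → 35 35
DUP     → 35 35 35
ROT     → 35 35 35
GT      → 35 0
MUL     → 0
DUP     → 0 0
ADD     → 0
NEG     → 0
POP     → (empty)
PUSH 7  → 7
LOAD 0  → 7 -10
OVER    → 7 -10 7
OVER    → 7 -10 7 -10
LT      → 7 -10 0

[7, -10, 0]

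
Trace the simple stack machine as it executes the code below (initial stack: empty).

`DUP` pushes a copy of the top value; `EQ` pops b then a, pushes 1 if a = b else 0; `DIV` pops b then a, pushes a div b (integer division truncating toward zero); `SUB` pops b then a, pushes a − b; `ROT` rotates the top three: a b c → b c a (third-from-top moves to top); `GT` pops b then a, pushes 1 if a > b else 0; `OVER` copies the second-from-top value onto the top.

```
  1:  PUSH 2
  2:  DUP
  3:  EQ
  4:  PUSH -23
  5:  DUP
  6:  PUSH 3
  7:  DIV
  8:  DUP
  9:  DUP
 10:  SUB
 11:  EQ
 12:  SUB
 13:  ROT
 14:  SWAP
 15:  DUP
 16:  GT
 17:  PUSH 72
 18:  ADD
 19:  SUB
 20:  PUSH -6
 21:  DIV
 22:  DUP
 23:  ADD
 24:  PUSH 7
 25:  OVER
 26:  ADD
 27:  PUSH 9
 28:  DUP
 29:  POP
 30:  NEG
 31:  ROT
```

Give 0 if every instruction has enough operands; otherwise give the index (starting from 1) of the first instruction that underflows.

13

PUSH 2   → [2]
DUP      → [2, 2]
EQ       → [1]
PUSH -23 → [1, -23]
DUP      → [1, -23, -23]
PUSH 3   → [1, -23, -23, 3]
DIV      → [1, -23, -7]
DUP      → [1, -23, -7, -7]
DUP      → [1, -23, -7, -7, -7]
SUB      → [1, -23, -7, 0]
EQ       → [1, -23, 0]
SUB      → [1, -23]
ROT  — needs 3 operands, stack has 2 → underflow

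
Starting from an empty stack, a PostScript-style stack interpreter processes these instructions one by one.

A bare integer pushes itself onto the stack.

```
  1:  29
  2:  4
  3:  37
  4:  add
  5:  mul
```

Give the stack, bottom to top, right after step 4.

29  : 29
4   : 29 4
37  : 29 4 37
add : 29 41

[29, 41]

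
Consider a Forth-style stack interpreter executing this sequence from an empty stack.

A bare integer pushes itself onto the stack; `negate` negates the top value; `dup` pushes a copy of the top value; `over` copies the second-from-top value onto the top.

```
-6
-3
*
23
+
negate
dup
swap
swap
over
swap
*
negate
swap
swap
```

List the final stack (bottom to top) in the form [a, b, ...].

-6     -> -6
-3     -> -6 -3
*      -> 18
23     -> 18 23
+      -> 41
negate -> -41
dup    -> -41 -41
swap   -> -41 -41
swap   -> -41 -41
over   -> -41 -41 -41
swap   -> -41 -41 -41
*      -> -41 1681
negate -> -41 -1681
swap   -> -1681 -41
swap   -> -41 -1681

[-41, -1681]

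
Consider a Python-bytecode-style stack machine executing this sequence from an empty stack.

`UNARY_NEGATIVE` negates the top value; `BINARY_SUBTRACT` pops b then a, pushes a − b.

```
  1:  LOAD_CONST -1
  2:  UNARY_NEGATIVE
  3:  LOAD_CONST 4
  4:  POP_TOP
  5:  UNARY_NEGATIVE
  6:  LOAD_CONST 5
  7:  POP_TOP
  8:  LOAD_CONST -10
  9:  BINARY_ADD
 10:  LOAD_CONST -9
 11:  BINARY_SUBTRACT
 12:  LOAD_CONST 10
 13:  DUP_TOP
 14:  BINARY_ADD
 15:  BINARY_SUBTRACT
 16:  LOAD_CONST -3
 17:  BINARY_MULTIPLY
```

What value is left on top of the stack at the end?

LOAD_CONST -1   : -1
UNARY_NEGATIVE  : 1
LOAD_CONST 4    : 1 4
POP_TOP         : 1
UNARY_NEGATIVE  : -1
LOAD_CONST 5    : -1 5
POP_TOP         : -1
LOAD_CONST -10  : -1 -10
BINARY_ADD      : -11
LOAD_CONST -9   : -11 -9
BINARY_SUBTRACT : -2
LOAD_CONST 10   : -2 10
DUP_TOP         : -2 10 10
BINARY_ADD      : -2 20
BINARY_SUBTRACT : -22
LOAD_CONST -3   : -22 -3
BINARY_MULTIPLY : 66

66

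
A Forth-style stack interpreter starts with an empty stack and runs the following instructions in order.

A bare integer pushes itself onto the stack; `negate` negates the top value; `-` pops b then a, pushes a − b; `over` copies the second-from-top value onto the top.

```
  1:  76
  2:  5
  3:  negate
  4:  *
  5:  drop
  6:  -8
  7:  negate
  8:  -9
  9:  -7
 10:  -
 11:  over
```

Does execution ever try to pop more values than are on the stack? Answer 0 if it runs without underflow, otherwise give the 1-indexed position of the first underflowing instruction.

76     : 76
5      : 76 5
negate : 76 -5
*      : -380
drop   : (empty)
-8     : -8
negate : 8
-9     : 8 -9
-7     : 8 -9 -7
-      : 8 -2
over   : 8 -2 8

0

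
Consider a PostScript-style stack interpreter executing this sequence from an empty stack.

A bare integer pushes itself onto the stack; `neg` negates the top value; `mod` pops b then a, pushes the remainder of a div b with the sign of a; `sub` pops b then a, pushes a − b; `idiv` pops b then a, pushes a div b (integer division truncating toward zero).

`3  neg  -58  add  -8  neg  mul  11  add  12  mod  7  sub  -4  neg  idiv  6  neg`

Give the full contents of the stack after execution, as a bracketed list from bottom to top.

3    → [3]
neg  → [-3]
-58  → [-3, -58]
add  → [-61]
-8   → [-61, -8]
neg  → [-61, 8]
mul  → [-488]
11   → [-488, 11]
add  → [-477]
12   → [-477, 12]
mod  → [-9]
7    → [-9, 7]
sub  → [-16]
-4   → [-16, -4]
neg  → [-16, 4]
idiv → [-4]
6    → [-4, 6]
neg  → [-4, -6]

[-4, -6]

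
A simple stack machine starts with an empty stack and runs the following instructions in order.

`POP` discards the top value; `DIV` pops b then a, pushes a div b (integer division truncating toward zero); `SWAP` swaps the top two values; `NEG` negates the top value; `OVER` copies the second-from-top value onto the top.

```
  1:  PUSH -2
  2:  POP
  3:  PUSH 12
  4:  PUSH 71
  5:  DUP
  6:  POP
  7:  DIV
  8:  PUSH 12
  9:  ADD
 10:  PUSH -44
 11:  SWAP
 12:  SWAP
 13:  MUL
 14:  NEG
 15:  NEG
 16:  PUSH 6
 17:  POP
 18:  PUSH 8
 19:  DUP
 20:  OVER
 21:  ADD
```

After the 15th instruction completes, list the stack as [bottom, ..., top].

PUSH -2  -> [-2]
POP      -> []
PUSH 12  -> [12]
PUSH 71  -> [12, 71]
DUP      -> [12, 71, 71]
POP      -> [12, 71]
DIV      -> [0]
PUSH 12  -> [0, 12]
ADD      -> [12]
PUSH -44 -> [12, -44]
SWAP     -> [-44, 12]
SWAP     -> [12, -44]
MUL      -> [-528]
NEG      -> [528]
NEG      -> [-528]

[-528]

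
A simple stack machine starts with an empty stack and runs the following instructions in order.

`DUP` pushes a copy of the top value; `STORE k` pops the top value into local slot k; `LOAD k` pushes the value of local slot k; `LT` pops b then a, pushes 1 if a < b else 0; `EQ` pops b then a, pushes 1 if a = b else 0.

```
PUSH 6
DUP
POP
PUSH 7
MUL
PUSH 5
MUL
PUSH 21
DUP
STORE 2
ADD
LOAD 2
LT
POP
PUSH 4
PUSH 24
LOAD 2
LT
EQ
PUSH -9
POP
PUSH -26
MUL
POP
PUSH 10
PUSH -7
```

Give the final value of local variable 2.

PUSH 6    [6]
DUP       [6, 6]
POP       [6]
PUSH 7    [6, 7]
MUL       [42]
PUSH 5    [42, 5]
MUL       [210]
PUSH 21   [210, 21]
DUP       [210, 21, 21]
STORE 2   [210, 21]
ADD       [231]
LOAD 2    [231, 21]
LT        [0]
POP       []
PUSH 4    [4]
PUSH 24   [4, 24]
LOAD 2    [4, 24, 21]
LT        [4, 0]
EQ        [0]
PUSH -9   [0, -9]
POP       [0]
PUSH -26  [0, -26]
MUL       [0]
POP       []
PUSH 10   [10]
PUSH -7   [10, -7]

21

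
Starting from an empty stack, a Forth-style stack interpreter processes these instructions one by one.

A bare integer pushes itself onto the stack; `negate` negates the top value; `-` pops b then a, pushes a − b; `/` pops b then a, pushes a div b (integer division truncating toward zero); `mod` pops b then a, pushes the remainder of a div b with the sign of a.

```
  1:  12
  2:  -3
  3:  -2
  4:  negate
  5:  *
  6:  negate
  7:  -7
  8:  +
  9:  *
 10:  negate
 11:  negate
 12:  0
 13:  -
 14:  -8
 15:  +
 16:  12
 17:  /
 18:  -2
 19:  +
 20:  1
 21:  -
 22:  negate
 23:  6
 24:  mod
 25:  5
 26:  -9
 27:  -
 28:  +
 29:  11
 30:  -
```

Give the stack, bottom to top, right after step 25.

[4, 5]

12     → [12]
-3     → [12, -3]
-2     → [12, -3, -2]
negate → [12, -3, 2]
*      → [12, -6]
negate → [12, 6]
-7     → [12, 6, -7]
+      → [12, -1]
*      → [-12]
negate → [12]
negate → [-12]
0      → [-12, 0]
-      → [-12]
-8     → [-12, -8]
+      → [-20]
12     → [-20, 12]
/      → [-1]
-2     → [-1, -2]
+      → [-3]
1      → [-3, 1]
-      → [-4]
negate → [4]
6      → [4, 6]
mod    → [4]
5      → [4, 5]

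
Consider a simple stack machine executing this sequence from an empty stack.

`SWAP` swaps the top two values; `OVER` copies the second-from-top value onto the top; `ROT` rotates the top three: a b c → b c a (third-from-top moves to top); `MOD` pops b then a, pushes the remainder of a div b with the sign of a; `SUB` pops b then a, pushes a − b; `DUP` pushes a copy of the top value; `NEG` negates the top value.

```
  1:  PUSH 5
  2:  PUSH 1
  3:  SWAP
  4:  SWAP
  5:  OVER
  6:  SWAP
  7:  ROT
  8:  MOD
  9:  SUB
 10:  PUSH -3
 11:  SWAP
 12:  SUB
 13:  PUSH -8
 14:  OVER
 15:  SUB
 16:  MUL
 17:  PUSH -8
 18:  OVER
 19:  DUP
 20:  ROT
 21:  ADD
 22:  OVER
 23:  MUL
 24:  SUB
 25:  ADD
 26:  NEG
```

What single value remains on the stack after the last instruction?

PUSH 5  : 5
PUSH 1  : 5 1
SWAP    : 1 5
SWAP    : 5 1
OVER    : 5 1 5
SWAP    : 5 5 1
ROT     : 5 1 5
MOD     : 5 1
SUB     : 4
PUSH -3 : 4 -3
SWAP    : -3 4
SUB     : -7
PUSH -8 : -7 -8
OVER    : -7 -8 -7
SUB     : -7 -1
MUL     : 7
PUSH -8 : 7 -8
OVER    : 7 -8 7
DUP     : 7 -8 7 7
ROT     : 7 7 7 -8
ADD     : 7 7 -1
OVER    : 7 7 -1 7
MUL     : 7 7 -7
SUB     : 7 14
ADD     : 21
NEG     : -21

-21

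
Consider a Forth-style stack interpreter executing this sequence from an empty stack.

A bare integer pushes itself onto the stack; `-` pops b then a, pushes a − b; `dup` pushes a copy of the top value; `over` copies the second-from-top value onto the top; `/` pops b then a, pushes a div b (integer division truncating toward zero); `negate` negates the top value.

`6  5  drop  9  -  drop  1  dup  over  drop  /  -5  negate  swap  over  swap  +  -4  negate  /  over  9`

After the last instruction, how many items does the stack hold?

4

6      -> 6
5      -> 6 5
drop   -> 6
9      -> 6 9
-      -> -3
drop   -> (empty)
1      -> 1
dup    -> 1 1
over   -> 1 1 1
drop   -> 1 1
/      -> 1
-5     -> 1 -5
negate -> 1 5
swap   -> 5 1
over   -> 5 1 5
swap   -> 5 5 1
+      -> 5 6
-4     -> 5 6 -4
negate -> 5 6 4
/      -> 5 1
over   -> 5 1 5
9      -> 5 1 5 9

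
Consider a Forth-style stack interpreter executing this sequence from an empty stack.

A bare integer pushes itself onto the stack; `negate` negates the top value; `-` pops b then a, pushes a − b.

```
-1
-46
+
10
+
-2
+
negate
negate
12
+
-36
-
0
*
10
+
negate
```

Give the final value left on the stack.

-1      [-1]
-46     [-1, -46]
+       [-47]
10      [-47, 10]
+       [-37]
-2      [-37, -2]
+       [-39]
negate  [39]
negate  [-39]
12      [-39, 12]
+       [-27]
-36     [-27, -36]
-       [9]
0       [9, 0]
*       [0]
10      [0, 10]
+       [10]
negate  [-10]

-10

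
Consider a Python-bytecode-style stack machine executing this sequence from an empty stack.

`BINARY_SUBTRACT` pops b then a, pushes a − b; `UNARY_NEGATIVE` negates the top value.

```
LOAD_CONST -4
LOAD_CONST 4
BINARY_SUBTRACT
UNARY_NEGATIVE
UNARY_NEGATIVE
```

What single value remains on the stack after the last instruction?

-8

LOAD_CONST -4   -> -4
LOAD_CONST 4    -> -4 4
BINARY_SUBTRACT -> -8
UNARY_NEGATIVE  -> 8
UNARY_NEGATIVE  -> -8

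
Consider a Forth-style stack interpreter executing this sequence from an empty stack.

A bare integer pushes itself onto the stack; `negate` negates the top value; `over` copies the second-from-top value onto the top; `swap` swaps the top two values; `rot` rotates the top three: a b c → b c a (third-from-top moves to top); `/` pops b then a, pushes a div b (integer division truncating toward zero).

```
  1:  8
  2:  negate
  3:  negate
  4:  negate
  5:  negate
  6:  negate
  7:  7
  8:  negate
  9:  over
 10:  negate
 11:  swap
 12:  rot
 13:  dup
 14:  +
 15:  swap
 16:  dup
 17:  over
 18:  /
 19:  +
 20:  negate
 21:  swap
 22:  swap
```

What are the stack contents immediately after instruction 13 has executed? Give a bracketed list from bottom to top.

8      -> 8
negate -> -8
negate -> 8
negate -> -8
negate -> 8
negate -> -8
7      -> -8 7
negate -> -8 -7
over   -> -8 -7 -8
negate -> -8 -7 8
swap   -> -8 8 -7
rot    -> 8 -7 -8
dup    -> 8 -7 -8 -8

[8, -7, -8, -8]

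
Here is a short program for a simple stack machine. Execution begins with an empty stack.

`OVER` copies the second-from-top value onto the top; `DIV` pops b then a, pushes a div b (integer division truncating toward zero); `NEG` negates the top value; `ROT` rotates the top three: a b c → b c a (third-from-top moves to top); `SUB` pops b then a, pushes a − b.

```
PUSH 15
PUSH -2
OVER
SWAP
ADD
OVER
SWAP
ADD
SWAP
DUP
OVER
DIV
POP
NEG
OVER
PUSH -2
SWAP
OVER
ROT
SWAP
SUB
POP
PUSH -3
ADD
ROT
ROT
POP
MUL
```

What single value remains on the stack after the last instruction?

700

PUSH 15 → [15]
PUSH -2 → [15, -2]
OVER    → [15, -2, 15]
SWAP    → [15, 15, -2]
ADD     → [15, 13]
OVER    → [15, 13, 15]
SWAP    → [15, 15, 13]
ADD     → [15, 28]
SWAP    → [28, 15]
DUP     → [28, 15, 15]
OVER    → [28, 15, 15, 15]
DIV     → [28, 15, 1]
POP     → [28, 15]
NEG     → [28, -15]
OVER    → [28, -15, 28]
PUSH -2 → [28, -15, 28, -2]
SWAP    → [28, -15, -2, 28]
OVER    → [28, -15, -2, 28, -2]
ROT     → [28, -15, 28, -2, -2]
SWAP    → [28, -15, 28, -2, -2]
SUB     → [28, -15, 28, 0]
POP     → [28, -15, 28]
PUSH -3 → [28, -15, 28, -3]
ADD     → [28, -15, 25]
ROT     → [-15, 25, 28]
ROT     → [25, 28, -15]
POP     → [25, 28]
MUL     → [700]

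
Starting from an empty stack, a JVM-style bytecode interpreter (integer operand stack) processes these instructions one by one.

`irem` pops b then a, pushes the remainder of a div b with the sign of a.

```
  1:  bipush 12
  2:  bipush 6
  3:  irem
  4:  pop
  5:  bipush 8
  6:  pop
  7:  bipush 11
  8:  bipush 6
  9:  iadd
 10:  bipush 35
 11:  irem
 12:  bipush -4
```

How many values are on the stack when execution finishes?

2

bipush 12  [12]
bipush 6   [12, 6]
irem       [0]
pop        []
bipush 8   [8]
pop        []
bipush 11  [11]
bipush 6   [11, 6]
iadd       [17]
bipush 35  [17, 35]
irem       [17]
bipush -4  [17, -4]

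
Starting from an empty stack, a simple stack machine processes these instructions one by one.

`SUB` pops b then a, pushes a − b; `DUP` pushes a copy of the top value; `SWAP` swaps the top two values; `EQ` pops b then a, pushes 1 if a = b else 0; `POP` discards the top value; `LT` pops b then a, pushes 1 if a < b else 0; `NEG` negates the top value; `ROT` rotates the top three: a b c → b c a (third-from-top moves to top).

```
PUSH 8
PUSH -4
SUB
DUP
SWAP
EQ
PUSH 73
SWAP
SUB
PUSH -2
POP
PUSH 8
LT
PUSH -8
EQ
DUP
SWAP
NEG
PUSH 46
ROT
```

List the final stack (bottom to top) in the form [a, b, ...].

PUSH 8   [8]
PUSH -4  [8, -4]
SUB      [12]
DUP      [12, 12]
SWAP     [12, 12]
EQ       [1]
PUSH 73  [1, 73]
SWAP     [73, 1]
SUB      [72]
PUSH -2  [72, -2]
POP      [72]
PUSH 8   [72, 8]
LT       [0]
PUSH -8  [0, -8]
EQ       [0]
DUP      [0, 0]
SWAP     [0, 0]
NEG      [0, 0]
PUSH 46  [0, 0, 46]
ROT      [0, 46, 0]

[0, 46, 0]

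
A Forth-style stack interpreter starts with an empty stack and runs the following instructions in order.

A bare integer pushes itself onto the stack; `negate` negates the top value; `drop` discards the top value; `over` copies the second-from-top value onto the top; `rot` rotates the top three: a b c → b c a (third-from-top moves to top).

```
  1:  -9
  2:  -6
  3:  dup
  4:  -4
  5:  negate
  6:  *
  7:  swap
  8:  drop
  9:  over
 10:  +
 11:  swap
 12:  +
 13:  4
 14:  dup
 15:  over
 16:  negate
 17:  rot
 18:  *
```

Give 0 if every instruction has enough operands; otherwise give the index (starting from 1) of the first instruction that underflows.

-9     -> -9
-6     -> -9 -6
dup    -> -9 -6 -6
-4     -> -9 -6 -6 -4
negate -> -9 -6 -6 4
*      -> -9 -6 -24
swap   -> -9 -24 -6
drop   -> -9 -24
over   -> -9 -24 -9
+      -> -9 -33
swap   -> -33 -9
+      -> -42
4      -> -42 4
dup    -> -42 4 4
over   -> -42 4 4 4
negate -> -42 4 4 -4
rot    -> -42 4 -4 4
*      -> -42 4 -16

0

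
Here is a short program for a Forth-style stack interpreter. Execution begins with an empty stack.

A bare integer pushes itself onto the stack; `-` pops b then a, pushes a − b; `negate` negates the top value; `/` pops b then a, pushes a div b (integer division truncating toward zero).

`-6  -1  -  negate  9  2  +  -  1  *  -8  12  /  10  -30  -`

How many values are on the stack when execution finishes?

3

-6     -> -6
-1     -> -6 -1
-      -> -5
negate -> 5
9      -> 5 9
2      -> 5 9 2
+      -> 5 11
-      -> -6
1      -> -6 1
*      -> -6
-8     -> -6 -8
12     -> -6 -8 12
/      -> -6 0
10     -> -6 0 10
-30    -> -6 0 10 -30
-      -> -6 0 40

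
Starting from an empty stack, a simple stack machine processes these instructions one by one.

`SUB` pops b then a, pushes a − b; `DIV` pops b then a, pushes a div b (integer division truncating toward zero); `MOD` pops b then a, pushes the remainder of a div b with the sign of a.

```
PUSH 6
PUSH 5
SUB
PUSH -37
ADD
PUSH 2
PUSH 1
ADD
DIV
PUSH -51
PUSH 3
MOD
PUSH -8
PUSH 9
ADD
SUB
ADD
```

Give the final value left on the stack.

-13

PUSH 6   -> [6]
PUSH 5   -> [6, 5]
SUB      -> [1]
PUSH -37 -> [1, -37]
ADD      -> [-36]
PUSH 2   -> [-36, 2]
PUSH 1   -> [-36, 2, 1]
ADD      -> [-36, 3]
DIV      -> [-12]
PUSH -51 -> [-12, -51]
PUSH 3   -> [-12, -51, 3]
MOD      -> [-12, 0]
PUSH -8  -> [-12, 0, -8]
PUSH 9   -> [-12, 0, -8, 9]
ADD      -> [-12, 0, 1]
SUB      -> [-12, -1]
ADD      -> [-13]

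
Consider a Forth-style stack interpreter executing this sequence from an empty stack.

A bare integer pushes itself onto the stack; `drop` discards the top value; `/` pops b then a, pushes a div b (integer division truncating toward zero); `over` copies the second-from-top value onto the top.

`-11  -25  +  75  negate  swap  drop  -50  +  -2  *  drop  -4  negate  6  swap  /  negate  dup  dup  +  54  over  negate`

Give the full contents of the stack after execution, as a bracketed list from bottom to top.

-11     [-11]
-25     [-11, -25]
+       [-36]
75      [-36, 75]
negate  [-36, -75]
swap    [-75, -36]
drop    [-75]
-50     [-75, -50]
+       [-125]
-2      [-125, -2]
*       [250]
drop    []
-4      [-4]
negate  [4]
6       [4, 6]
swap    [6, 4]
/       [1]
negate  [-1]
dup     [-1, -1]
dup     [-1, -1, -1]
+       [-1, -2]
54      [-1, -2, 54]
over    [-1, -2, 54, -2]
negate  [-1, -2, 54, 2]

[-1, -2, 54, 2]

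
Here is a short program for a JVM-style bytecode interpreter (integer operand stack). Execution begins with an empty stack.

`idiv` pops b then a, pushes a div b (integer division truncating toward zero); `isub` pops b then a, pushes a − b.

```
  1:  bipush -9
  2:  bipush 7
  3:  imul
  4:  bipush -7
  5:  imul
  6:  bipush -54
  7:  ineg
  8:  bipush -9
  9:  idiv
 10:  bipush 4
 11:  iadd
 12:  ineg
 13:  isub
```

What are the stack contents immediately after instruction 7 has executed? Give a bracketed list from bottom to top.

[441, 54]

bipush -9  : -9
bipush 7   : -9 7
imul       : -63
bipush -7  : -63 -7
imul       : 441
bipush -54 : 441 -54
ineg       : 441 54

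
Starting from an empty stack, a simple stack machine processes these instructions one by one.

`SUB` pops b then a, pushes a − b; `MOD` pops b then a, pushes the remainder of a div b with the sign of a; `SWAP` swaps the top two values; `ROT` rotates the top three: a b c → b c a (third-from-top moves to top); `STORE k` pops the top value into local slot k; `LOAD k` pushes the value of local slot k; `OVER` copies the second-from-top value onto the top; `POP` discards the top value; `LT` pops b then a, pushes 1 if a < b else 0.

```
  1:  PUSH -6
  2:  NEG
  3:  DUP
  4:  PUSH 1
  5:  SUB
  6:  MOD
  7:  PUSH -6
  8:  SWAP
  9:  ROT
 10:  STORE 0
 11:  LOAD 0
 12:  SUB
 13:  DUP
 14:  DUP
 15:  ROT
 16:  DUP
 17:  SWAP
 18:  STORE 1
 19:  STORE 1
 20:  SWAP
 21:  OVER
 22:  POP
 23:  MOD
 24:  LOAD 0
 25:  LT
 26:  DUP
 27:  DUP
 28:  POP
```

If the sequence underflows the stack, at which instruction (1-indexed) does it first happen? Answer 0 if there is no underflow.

PUSH -6  -6
NEG      6
DUP      6 6
PUSH 1   6 6 1
SUB      6 5
MOD      1
PUSH -6  1 -6
SWAP     -6 1
ROT  — needs 3 operands, stack has 2 → underflow

9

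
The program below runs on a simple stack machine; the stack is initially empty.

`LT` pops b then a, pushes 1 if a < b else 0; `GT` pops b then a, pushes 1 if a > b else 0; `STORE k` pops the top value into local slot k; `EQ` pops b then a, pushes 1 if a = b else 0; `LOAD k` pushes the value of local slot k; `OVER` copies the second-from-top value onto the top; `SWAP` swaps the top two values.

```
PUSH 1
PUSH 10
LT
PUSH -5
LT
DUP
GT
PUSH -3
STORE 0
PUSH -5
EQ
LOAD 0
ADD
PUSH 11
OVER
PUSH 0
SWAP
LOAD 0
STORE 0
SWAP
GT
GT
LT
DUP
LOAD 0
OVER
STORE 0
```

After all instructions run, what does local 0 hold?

PUSH 1  : [1]
PUSH 10 : [1, 10]
LT      : [1]
PUSH -5 : [1, -5]
LT      : [0]
DUP     : [0, 0]
GT      : [0]
PUSH -3 : [0, -3]
STORE 0 : [0]
PUSH -5 : [0, -5]
EQ      : [0]
LOAD 0  : [0, -3]
ADD     : [-3]
PUSH 11 : [-3, 11]
OVER    : [-3, 11, -3]
PUSH 0  : [-3, 11, -3, 0]
SWAP    : [-3, 11, 0, -3]
LOAD 0  : [-3, 11, 0, -3, -3]
STORE 0 : [-3, 11, 0, -3]
SWAP    : [-3, 11, -3, 0]
GT      : [-3, 11, 0]
GT      : [-3, 1]
LT      : [1]
DUP     : [1, 1]
LOAD 0  : [1, 1, -3]
OVER    : [1, 1, -3, 1]
STORE 0 : [1, 1, -3]

1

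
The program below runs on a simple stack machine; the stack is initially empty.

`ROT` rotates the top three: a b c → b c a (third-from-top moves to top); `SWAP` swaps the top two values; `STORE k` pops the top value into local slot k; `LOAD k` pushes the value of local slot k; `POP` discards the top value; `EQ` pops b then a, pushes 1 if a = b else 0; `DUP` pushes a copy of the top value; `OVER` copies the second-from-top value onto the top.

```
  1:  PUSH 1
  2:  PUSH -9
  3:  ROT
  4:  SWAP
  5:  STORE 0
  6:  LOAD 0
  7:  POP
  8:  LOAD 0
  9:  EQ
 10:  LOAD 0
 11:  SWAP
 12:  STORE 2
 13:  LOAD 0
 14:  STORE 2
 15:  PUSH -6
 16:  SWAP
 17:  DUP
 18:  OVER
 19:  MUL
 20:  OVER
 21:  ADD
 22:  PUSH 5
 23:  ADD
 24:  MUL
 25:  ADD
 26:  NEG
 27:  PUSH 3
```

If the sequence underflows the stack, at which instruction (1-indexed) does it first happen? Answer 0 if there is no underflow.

3

PUSH 1  : [1]
PUSH -9 : [1, -9]
ROT  — needs 3 operands, stack has 2 → underflow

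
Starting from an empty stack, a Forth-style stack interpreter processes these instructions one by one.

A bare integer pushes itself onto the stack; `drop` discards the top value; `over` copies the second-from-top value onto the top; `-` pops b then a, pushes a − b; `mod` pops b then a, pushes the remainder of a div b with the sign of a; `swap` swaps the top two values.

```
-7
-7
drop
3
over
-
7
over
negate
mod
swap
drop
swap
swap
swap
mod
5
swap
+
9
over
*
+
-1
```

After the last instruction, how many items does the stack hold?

2

-7     -> [-7]
-7     -> [-7, -7]
drop   -> [-7]
3      -> [-7, 3]
over   -> [-7, 3, -7]
-      -> [-7, 10]
7      -> [-7, 10, 7]
over   -> [-7, 10, 7, 10]
negate -> [-7, 10, 7, -10]
mod    -> [-7, 10, 7]
swap   -> [-7, 7, 10]
drop   -> [-7, 7]
swap   -> [7, -7]
swap   -> [-7, 7]
swap   -> [7, -7]
mod    -> [0]
5      -> [0, 5]
swap   -> [5, 0]
+      -> [5]
9      -> [5, 9]
over   -> [5, 9, 5]
*      -> [5, 45]
+      -> [50]
-1     -> [50, -1]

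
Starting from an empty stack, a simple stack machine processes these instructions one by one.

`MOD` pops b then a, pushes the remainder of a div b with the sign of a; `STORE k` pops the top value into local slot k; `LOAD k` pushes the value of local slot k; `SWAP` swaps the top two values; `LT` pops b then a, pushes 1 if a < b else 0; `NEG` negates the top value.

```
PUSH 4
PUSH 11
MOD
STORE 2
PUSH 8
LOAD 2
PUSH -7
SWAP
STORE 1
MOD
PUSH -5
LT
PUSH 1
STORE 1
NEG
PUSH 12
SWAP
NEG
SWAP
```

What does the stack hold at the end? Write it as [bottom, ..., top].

PUSH 4   4
PUSH 11  4 11
MOD      4
STORE 2  (empty)
PUSH 8   8
LOAD 2   8 4
PUSH -7  8 4 -7
SWAP     8 -7 4
STORE 1  8 -7
MOD      1
PUSH -5  1 -5
LT       0
PUSH 1   0 1
STORE 1  0
NEG      0
PUSH 12  0 12
SWAP     12 0
NEG      12 0
SWAP     0 12

[0, 12]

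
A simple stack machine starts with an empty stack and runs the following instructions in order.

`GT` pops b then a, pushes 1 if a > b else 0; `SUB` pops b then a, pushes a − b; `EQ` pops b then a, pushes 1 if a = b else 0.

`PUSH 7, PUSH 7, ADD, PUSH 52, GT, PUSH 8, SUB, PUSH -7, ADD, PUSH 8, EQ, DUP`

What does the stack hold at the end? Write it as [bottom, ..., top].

PUSH 7   7
PUSH 7   7 7
ADD      14
PUSH 52  14 52
GT       0
PUSH 8   0 8
SUB      -8
PUSH -7  -8 -7
ADD      -15
PUSH 8   -15 8
EQ       0
DUP      0 0

[0, 0]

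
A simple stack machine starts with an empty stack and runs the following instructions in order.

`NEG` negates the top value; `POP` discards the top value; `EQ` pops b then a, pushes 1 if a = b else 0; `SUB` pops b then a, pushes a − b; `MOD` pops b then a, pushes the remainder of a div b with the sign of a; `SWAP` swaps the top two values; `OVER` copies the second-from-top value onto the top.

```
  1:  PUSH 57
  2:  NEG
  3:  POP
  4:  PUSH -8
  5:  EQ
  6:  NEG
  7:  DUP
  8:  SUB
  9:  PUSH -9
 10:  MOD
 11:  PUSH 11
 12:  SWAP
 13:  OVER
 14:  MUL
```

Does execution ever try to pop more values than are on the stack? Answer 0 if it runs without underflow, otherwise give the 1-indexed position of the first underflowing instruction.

PUSH 57 : 57
NEG     : -57
POP     : (empty)
PUSH -8 : -8
EQ  — needs 2 operands, stack has 1 → underflow

5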